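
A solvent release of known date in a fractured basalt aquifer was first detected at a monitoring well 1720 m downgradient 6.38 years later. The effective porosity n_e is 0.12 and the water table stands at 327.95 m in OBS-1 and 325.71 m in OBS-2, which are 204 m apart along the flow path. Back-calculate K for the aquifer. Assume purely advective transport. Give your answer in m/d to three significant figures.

8.07 m/d

Hydraulic gradient i = (327.95 − 325.71) / 204 = 2.24 / 204 = 0.01098
t = 6.38 years = 2329 d
v = L / t = 1720 / 2329 = 0.7386 m/d
K = v · n / i = 0.7386 × 0.12 / 0.01098 = 8.07 m/d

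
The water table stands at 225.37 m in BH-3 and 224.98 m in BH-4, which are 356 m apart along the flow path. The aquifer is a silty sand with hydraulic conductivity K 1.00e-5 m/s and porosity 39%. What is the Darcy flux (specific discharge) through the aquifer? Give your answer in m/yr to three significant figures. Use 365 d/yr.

0.345 m/yr

Hydraulic gradient i = (225.37 − 224.98) / 356 = 0.39 / 356 = 0.001096
K = 1.00e-5 m/s × 86400 s/d = 0.8640 m/d
Darcy flux q = K·i = 0.8640 × 0.001096 = 9.465e-4 m/d
   = 9.465e-4 × 365 = 0.345 m/yr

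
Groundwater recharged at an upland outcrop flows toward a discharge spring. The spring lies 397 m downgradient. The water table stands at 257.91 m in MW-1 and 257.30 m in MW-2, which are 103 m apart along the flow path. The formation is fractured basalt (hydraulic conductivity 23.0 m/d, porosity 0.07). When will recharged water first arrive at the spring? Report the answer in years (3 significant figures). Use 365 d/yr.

0.559 years

Hydraulic gradient i = (257.91 − 257.30) / 103 = 0.61 / 103 = 0.005922
q = Ki = 23.0 × 0.005922 = 0.1362 m/d
v_s = q/n_e = 0.1362/0.07 = 1.946 m/d
t = L / v = 397 / 1.946 = 204.0 d
   = 204.0 / 365 = 0.559 yr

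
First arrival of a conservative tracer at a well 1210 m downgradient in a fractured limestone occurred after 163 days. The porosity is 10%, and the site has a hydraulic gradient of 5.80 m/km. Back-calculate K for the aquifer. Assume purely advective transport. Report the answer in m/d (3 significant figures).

128 m/d

v = L / t = 1210 / 163 = 7.423 m/d
K = v · n / i = 7.423 × 0.10 / 0.0058 = 128 m/d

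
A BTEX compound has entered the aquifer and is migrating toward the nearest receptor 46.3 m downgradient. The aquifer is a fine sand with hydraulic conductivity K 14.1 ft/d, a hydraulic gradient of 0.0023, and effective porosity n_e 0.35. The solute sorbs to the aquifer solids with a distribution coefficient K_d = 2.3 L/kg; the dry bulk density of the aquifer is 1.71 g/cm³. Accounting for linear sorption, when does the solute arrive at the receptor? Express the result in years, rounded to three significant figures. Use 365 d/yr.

55.0 years

K = 14.1 ft/d × 0.3048 = 4.298 m/d
Specific discharge q = 4.298 × 0.0023 = 0.009885 m/d
v_s = q/n_e = 0.009885/0.35 = 0.02824 m/d
Retardation R = 1 + ρ_b·K_d/n = 1 + 1.71×2.3/0.35 = 12.24
Contaminant velocity v_c = v/R = 0.02824/12.24 = 0.002308 m/d
t = L/v_c = 46.3/0.002308 = 20060 d
   = 20060/365 = 55.0 yr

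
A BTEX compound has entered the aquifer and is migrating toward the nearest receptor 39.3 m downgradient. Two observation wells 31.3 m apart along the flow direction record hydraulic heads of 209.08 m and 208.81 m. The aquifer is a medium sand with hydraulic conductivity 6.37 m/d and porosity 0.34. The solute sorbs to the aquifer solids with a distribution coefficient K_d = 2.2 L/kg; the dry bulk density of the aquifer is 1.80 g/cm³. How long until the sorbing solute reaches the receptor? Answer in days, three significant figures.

3080 days

Hydraulic gradient i = (209.08 − 208.81) / 31.3 = 0.27 / 31.3 = 0.008626
q = Ki = 6.37 × 0.008626 = 0.05495 m/d
Seepage velocity v = q / n = 0.05495 / 0.34 = 0.1616 m/d
Retardation R = 1 + ρ_b·K_d/n = 1 + 1.80×2.2/0.34 = 12.65
Contaminant velocity v_c = v/R = 0.1616/12.65 = 0.01278 m/d
t = L/v_c = 39.3/0.01278 = 3075 d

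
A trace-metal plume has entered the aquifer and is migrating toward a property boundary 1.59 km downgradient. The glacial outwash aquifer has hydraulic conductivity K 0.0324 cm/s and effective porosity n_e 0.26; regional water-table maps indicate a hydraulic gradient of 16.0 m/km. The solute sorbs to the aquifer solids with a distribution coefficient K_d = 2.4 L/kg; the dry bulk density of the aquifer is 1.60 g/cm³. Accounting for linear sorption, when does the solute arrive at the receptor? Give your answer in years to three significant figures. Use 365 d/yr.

39.9 years

K = 0.0324 cm/s × 864 = 27.99 m/d
q = Ki = 27.99 × 0.016 = 0.4479 m/d
v = Ki/n = 27.99·0.016/0.26 = 1.723 m/d
Retardation R = 1 + ρ_b·K_d/n = 1 + 1.60×2.4/0.26 = 15.77
Contaminant velocity v_c = v/R = 1.723/15.77 = 0.1092 m/d
L = 1.59 km = 1590 m
t = L/v_c = 1590/0.1092 = 14550 d
   = 14550/365 = 39.9 yr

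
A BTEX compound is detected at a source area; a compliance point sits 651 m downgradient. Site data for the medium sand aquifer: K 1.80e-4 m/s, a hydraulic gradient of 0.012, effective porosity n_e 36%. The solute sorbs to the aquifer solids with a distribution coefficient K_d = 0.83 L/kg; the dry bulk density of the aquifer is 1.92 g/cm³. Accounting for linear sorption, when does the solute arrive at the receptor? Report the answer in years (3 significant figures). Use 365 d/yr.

18.7 years

K = 1.80e-4 m/s × 86400 s/d = 15.55 m/d
q = Ki = 15.55 × 0.012 = 0.1866 m/d
v = Ki/n = 15.55·0.012/0.36 = 0.5184 m/d
Retardation R = 1 + ρ_b·K_d/n = 1 + 1.92×0.83/0.36 = 5.427
Contaminant velocity v_c = v/R = 0.5184/5.427 = 0.09553 m/d
t = L/v_c = 651/0.09553 = 6815 d
   = 6815/365 = 18.7 yr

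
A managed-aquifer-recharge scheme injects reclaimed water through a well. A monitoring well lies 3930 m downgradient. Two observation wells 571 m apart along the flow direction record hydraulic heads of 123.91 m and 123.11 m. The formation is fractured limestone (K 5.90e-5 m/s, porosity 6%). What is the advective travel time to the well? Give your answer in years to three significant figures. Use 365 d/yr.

Hydraulic gradient i = (123.91 − 123.11) / 571 = 0.80 / 571 = 0.001401
K = 5.90e-5 m/s × 86400 s/d = 5.098 m/d
Darcy flux q = K·i = 5.098 × 0.001401 = 0.007142 m/d
v_s = q/n_e = 0.007142/0.06 = 0.1190 m/d
t = L / v = 3930 / 0.1190 = 33020 d
   = 33020 / 365 = 90.5 yr

90.5 years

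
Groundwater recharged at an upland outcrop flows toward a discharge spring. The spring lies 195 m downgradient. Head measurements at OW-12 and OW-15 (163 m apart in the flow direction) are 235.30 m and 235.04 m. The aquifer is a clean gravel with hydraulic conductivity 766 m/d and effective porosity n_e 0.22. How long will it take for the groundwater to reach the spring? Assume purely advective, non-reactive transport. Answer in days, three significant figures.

Hydraulic gradient i = (235.30 − 235.04) / 163 = 0.26 / 163 = 0.001595
Darcy flux q = K·i = 766 × 0.001595 = 1.222 m/d
v_s = q/n_e = 1.222/0.22 = 5.554 m/d
t = L / v = 195 / 5.554 = 35.11 d

35.1 days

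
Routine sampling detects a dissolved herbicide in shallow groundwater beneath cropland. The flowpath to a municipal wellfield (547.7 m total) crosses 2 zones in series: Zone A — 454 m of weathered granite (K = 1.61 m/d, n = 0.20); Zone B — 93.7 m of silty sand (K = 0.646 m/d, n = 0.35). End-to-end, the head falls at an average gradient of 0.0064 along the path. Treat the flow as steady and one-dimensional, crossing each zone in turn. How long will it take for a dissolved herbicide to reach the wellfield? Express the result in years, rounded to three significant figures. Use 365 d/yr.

41.3 years

For zones in series the flux q is common to all zones; the equivalent conductivity is the harmonic (thickness-weighted) mean, K_eq = L_total / Σ(L_j/K_j).
Σ(L/K) = 454/1.61 + 93.7/0.646 = 282.0 + 145.0 = 427.0 d
K_eq = L_total / Σ(L/K) = 547.7 / 427.0 = 1.283 m/d
q = K_eq · i = 1.283 × 0.0064 = 0.008208 m/d (same in every zone)
Zone A: v = q/n = 0.008208/0.20 = 0.04104 m/d → t_A = 454/0.04104 = 11060 d
Zone B: v = q/n = 0.008208/0.35 = 0.02345 m/d → t_B = 93.7/0.02345 = 3995 d
Total t = 11060 + 3995 = 15060 d
   = 15060 / 365 = 41.3 yr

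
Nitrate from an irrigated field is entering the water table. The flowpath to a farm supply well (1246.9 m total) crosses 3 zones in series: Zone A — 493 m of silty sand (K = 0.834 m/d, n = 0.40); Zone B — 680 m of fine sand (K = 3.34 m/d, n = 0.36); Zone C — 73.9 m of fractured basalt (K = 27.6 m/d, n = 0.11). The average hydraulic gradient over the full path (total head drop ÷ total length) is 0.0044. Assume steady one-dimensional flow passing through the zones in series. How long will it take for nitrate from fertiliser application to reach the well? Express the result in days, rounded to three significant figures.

Continuity: the same q passes through each zone, so ΔH = q·Σ(L_j/K_j) — the zones act as resistances in series.
Σ(L/K) = 493/0.834 + 680/3.34 + 73.9/27.6 = 591.1 + 203.6 + 2.678 = 797.4 d
K_eq = L_total / Σ(L/K) = 1246.9 / 797.4 = 1.564 m/d
q = K_eq · i = 1.564 × 0.0044 = 0.006880 m/d (same in every zone)
Zone A: v = q/n = 0.006880/0.40 = 0.01720 m/d → t_A = 493/0.01720 = 28660 d
Zone B: v = q/n = 0.006880/0.36 = 0.01911 m/d → t_B = 680/0.01911 = 35580 d
Zone C: v = q/n = 0.006880/0.11 = 0.06255 m/d → t_C = 73.9/0.06255 = 1181 d
Total t = 28660 + 35580 + 1181 = 65420 d

65400 days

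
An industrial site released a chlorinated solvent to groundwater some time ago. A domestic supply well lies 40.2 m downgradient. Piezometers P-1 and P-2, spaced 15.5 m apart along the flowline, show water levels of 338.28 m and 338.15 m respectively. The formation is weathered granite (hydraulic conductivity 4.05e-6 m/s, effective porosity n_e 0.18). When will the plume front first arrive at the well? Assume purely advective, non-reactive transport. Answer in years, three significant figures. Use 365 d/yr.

6.75 years

Hydraulic gradient i = (338.28 − 338.15) / 15.5 = 0.13 / 15.5 = 0.008387
K = 4.05e-6 m/s × 86400 s/d = 0.3499 m/d
q = Ki = 0.3499 × 0.008387 = 0.002935 m/d
v = Ki/n = 0.3499·0.008387/0.18 = 0.01630 m/d
t = L / v = 40.2 / 0.01630 = 2466 d
   = 2466 / 365 = 6.75 yr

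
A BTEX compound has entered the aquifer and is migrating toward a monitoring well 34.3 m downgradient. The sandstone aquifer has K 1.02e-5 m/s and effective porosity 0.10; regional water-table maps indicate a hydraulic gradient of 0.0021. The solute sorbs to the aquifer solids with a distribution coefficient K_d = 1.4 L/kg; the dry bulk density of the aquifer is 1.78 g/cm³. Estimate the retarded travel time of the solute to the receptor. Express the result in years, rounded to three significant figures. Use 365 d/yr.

132 years

K = 1.02e-5 m/s × 86400 s/d = 0.8813 m/d
q = Ki = 0.8813 × 0.0021 = 0.001851 m/d
v_s = q/n_e = 0.001851/0.10 = 0.01851 m/d
Retardation R = 1 + ρ_b·K_d/n = 1 + 1.78×1.4/0.10 = 25.92
Contaminant velocity v_c = v/R = 0.01851/25.92 = 7.140e-4 m/d
t = L/v_c = 34.3/7.140e-4 = 48040 d
   = 48040/365 = 132 yr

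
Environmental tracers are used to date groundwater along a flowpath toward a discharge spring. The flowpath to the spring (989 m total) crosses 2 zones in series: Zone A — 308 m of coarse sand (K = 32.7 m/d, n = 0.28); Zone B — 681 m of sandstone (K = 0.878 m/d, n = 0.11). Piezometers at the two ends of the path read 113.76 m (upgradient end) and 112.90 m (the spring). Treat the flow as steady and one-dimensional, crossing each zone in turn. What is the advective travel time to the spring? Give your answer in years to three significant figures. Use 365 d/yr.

403 years

Total head drop ΔH = 113.76 − 112.90 = 0.86 m
Continuity: the same q passes through each zone, so ΔH = q·Σ(L_j/K_j) — the zones act as resistances in series.
Σ(L/K) = 308/32.7 + 681/0.878 = 9.419 + 775.6 = 785.0 d
q = ΔH / Σ(L/K) = 0.86 / 785.0 = 0.001095 m/d (same in every zone)
Zone A: v = q/n = 0.001095/0.28 = 0.003912 m/d → t_A = 308/0.003912 = 78720 d
Zone B: v = q/n = 0.001095/0.11 = 0.009959 m/d → t_B = 681/0.009959 = 68380 d
Total t = 78720 + 68380 = 147100 d
   = 147100 / 365 = 403 yr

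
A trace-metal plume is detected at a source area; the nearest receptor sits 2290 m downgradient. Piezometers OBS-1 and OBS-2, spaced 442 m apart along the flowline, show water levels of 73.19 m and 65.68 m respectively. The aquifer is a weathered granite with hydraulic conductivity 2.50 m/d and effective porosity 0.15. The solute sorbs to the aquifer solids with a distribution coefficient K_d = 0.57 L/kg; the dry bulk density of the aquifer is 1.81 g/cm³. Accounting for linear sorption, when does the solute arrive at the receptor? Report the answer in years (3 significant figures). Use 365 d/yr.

Hydraulic gradient i = (73.19 − 65.68) / 442 = 7.51 / 442 = 0.01699
q = Ki = 2.50 × 0.01699 = 0.04248 m/d
Average linear velocity = 0.04248 / 0.15 = 0.2832 m/d
Retardation R = 1 + ρ_b·K_d/n = 1 + 1.81×0.57/0.15 = 7.878
Contaminant velocity v_c = v/R = 0.2832/7.878 = 0.03595 m/d
t = L/v_c = 2290/0.03595 = 63710 d
   = 63710/365 = 175 yr

175 years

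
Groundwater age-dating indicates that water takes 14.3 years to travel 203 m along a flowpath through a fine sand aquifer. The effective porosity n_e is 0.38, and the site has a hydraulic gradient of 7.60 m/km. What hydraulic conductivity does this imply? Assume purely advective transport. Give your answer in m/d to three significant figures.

t = 14.3 years = 5220 d
v = L / t = 203 / 5220 = 0.03889 m/d
K = v · n / i = 0.03889 × 0.38 / 0.0076 = 1.94 m/d

1.94 m/d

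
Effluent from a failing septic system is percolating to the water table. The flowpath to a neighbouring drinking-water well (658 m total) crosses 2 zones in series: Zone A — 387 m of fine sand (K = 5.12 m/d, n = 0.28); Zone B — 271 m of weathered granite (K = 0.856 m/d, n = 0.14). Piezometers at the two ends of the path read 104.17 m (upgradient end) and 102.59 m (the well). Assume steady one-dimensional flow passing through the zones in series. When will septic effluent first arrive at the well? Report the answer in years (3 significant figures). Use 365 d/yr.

99.5 years

Total head drop ΔH = 104.17 − 102.59 = 1.58 m
Continuity: the same q passes through each zone, so ΔH = q·Σ(L_j/K_j) — the zones act as resistances in series.
Σ(L/K) = 387/5.12 + 271/0.856 = 75.59 + 316.6 = 392.2 d
q = ΔH / Σ(L/K) = 1.58 / 392.2 = 0.004029 m/d (same in every zone)
Zone A: v = q/n = 0.004029/0.28 = 0.01439 m/d → t_A = 387/0.01439 = 26900 d
Zone B: v = q/n = 0.004029/0.14 = 0.02878 m/d → t_B = 271/0.02878 = 9417 d
Total t = 26900 + 9417 = 36310 d
   = 36310 / 365 = 99.5 yr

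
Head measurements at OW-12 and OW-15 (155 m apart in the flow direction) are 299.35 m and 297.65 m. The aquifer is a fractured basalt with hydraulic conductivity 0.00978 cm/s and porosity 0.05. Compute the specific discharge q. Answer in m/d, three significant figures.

Hydraulic gradient i = (299.35 − 297.65) / 155 = 1.70 / 155 = 0.01097
K = 0.00978 cm/s × 864 = 8.450 m/d
Darcy flux q = K·i = 8.450 × 0.01097 = 0.09268 m/d

0.0927 m/d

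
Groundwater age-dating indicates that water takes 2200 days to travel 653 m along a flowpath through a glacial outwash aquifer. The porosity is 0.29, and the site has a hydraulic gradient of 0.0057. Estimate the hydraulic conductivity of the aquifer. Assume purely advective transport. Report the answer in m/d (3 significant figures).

15.1 m/d

v = L / t = 653 / 2200 = 0.2968 m/d
K = v · n / i = 0.2968 × 0.29 / 0.0057 = 15.1 m/d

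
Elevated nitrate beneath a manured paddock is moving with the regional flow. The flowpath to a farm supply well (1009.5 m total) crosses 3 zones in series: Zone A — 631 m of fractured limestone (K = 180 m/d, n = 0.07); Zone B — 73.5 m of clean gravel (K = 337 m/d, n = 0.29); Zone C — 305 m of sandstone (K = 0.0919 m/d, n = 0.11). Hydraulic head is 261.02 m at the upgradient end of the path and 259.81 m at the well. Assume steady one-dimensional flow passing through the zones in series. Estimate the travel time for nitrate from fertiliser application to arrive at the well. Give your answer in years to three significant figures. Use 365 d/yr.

Total head drop ΔH = 261.02 − 259.81 = 1.21 m
Continuity: the same q passes through each zone, so ΔH = q·Σ(L_j/K_j) — the zones act as resistances in series.
Σ(L/K) = 631/180 + 73.5/337 + 305/0.0919 = 3.506 + 0.2181 + 3319 = 3323 d
q = ΔH / Σ(L/K) = 1.21 / 3323 = 3.642e-4 m/d (same in every zone)
Zone A: v = q/n = 3.642e-4/0.07 = 0.005203 m/d → t_A = 631/0.005203 = 121300 d
Zone B: v = q/n = 3.642e-4/0.29 = 0.001256 m/d → t_B = 73.5/0.001256 = 58530 d
Zone C: v = q/n = 3.642e-4/0.11 = 0.003311 m/d → t_C = 305/0.003311 = 92130 d
Total t = 121300 + 58530 + 92130 = 271900 d
   = 271900 / 365 = 745 yr

745 years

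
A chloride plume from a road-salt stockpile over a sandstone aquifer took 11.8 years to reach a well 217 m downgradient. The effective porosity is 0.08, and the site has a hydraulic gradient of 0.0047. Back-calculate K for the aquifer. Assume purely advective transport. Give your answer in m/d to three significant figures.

0.858 m/d

t = 11.8 years = 4307 d
v = L / t = 217 / 4307 = 0.05038 m/d
K = v · n / i = 0.05038 × 0.08 / 0.0047 = 0.858 m/d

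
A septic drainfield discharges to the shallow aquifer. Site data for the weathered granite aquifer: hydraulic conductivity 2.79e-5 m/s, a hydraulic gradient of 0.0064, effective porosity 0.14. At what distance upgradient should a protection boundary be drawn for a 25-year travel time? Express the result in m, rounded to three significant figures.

K = 2.79e-5 m/s × 86400 s/d = 2.411 m/d
Specific discharge q = 2.411 × 0.0064 = 0.01543 m/d
Seepage velocity v = q / n = 0.01543 / 0.14 = 0.1102 m/d
T = 25 yr × 365 = 9125 d
L = v × T = 0.1102 × 9125 = 1006 m

1010 m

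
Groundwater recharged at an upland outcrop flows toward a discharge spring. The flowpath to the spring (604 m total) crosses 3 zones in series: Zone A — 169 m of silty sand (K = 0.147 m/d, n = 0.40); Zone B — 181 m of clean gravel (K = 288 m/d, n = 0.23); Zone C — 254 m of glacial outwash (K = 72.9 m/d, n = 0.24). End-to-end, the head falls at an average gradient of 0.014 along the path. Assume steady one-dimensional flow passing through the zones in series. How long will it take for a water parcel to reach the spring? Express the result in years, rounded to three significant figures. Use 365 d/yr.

For zones in series the flux q is common to all zones; the equivalent conductivity is the harmonic (thickness-weighted) mean, K_eq = L_total / Σ(L_j/K_j).
Σ(L/K) = 169/0.147 + 181/288 + 254/72.9 = 1150 + 0.6285 + 3.484 = 1154 d
K_eq = L_total / Σ(L/K) = 604 / 1154 = 0.5235 m/d
q = K_eq · i = 0.5235 × 0.014 = 0.007329 m/d (same in every zone)
Zone A: v = q/n = 0.007329/0.40 = 0.01832 m/d → t_A = 169/0.01832 = 9224 d
Zone B: v = q/n = 0.007329/0.23 = 0.03187 m/d → t_B = 181/0.03187 = 5680 d
Zone C: v = q/n = 0.007329/0.24 = 0.03054 m/d → t_C = 254/0.03054 = 8318 d
Total t = 9224 + 5680 + 8318 = 23220 d
   = 23220 / 365 = 63.6 yr

63.6 years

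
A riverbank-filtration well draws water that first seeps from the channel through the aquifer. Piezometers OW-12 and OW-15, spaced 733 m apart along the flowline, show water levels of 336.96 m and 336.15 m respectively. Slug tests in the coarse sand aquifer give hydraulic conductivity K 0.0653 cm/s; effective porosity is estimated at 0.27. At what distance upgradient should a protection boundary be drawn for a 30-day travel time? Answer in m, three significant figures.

Hydraulic gradient i = (336.96 − 336.15) / 733 = 0.81 / 733 = 0.001105
K = 0.0653 cm/s × 864 = 56.42 m/d
Specific discharge q = 56.42 × 0.001105 = 0.06235 m/d
v_s = q/n_e = 0.06235/0.27 = 0.2309 m/d
L = v × T = 0.2309 × 30 = 6.927 m

6.93 m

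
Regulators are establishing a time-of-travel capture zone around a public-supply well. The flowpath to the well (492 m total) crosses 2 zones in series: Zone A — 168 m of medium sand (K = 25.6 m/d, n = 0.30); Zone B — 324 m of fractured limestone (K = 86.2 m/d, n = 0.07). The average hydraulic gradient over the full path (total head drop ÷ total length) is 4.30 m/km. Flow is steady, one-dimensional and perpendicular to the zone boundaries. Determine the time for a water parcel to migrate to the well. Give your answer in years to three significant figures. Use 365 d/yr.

0.977 years

For zones in series the flux q is common to all zones; the equivalent conductivity is the harmonic (thickness-weighted) mean, K_eq = L_total / Σ(L_j/K_j).
Σ(L/K) = 168/25.6 + 324/86.2 = 6.563 + 3.759 = 10.32 d
K_eq = L_total / Σ(L/K) = 492 / 10.32 = 47.67 m/d
q = K_eq · i = 47.67 × 0.0043 = 0.2050 m/d (same in every zone)
Zone A: v = q/n = 0.2050/0.30 = 0.6833 m/d → t_A = 168/0.6833 = 245.9 d
Zone B: v = q/n = 0.2050/0.07 = 2.928 m/d → t_B = 324/2.928 = 110.6 d
Total t = 245.9 + 110.6 = 356.5 d
   = 356.5 / 365 = 0.977 yr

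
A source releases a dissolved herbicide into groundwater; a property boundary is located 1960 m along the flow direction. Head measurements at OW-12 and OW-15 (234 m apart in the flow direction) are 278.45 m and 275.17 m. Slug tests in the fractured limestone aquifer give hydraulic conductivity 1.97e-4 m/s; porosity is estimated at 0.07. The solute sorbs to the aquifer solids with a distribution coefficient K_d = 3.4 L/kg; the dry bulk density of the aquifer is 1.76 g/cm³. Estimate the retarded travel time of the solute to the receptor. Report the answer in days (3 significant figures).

Hydraulic gradient i = (278.45 − 275.17) / 234 = 3.28 / 234 = 0.01402
K = 1.97e-4 m/s × 86400 s/d = 17.02 m/d
Darcy flux q = K·i = 17.02 × 0.01402 = 0.2386 m/d
Average linear velocity = 0.2386 / 0.07 = 3.408 m/d
Retardation R = 1 + ρ_b·K_d/n = 1 + 1.76×3.4/0.07 = 86.49
Contaminant velocity v_c = v/R = 3.408/86.49 = 0.03941 m/d
t = L/v_c = 1960/0.03941 = 49730 d

49700 days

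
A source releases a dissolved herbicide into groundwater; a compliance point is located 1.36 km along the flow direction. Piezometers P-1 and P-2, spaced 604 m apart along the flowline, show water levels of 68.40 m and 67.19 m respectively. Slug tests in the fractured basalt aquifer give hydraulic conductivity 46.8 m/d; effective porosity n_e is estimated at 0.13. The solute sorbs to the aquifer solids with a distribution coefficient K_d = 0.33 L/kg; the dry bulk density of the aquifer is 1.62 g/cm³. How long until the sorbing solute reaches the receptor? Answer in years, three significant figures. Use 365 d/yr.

26.4 years

Hydraulic gradient i = (68.40 − 67.19) / 604 = 1.21 / 604 = 0.002003
Specific discharge q = 46.8 × 0.002003 = 0.09375 m/d
v_s = q/n_e = 0.09375/0.13 = 0.7212 m/d
Retardation R = 1 + ρ_b·K_d/n = 1 + 1.62×0.33/0.13 = 5.112
Contaminant velocity v_c = v/R = 0.7212/5.112 = 0.1411 m/d
L = 1.36 km = 1360 m
t = L/v_c = 1360/0.1411 = 9641 d
   = 9641/365 = 26.4 yr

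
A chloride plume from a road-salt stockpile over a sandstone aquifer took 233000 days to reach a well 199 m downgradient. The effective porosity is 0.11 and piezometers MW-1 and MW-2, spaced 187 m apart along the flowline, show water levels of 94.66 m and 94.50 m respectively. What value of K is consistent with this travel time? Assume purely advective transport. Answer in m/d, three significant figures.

Hydraulic gradient i = (94.66 − 94.50) / 187 = 0.16 / 187 = 8.556e-4
v = L / t = 199 / 233000 = 8.541e-4 m/d
K = v · n / i = 8.541e-4 × 0.11 / 8.556e-4 = 0.110 m/d

0.110 m/d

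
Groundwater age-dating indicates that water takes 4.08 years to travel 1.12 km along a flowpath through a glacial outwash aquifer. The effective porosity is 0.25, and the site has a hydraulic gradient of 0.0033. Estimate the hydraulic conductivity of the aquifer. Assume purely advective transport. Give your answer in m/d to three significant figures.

57.0 m/d

t = 4.08 years = 1489 d
L = 1.12 km = 1120 m
v = L / t = 1120 / 1489 = 0.7521 m/d
K = v · n / i = 0.7521 × 0.25 / 0.0033 = 57.0 m/d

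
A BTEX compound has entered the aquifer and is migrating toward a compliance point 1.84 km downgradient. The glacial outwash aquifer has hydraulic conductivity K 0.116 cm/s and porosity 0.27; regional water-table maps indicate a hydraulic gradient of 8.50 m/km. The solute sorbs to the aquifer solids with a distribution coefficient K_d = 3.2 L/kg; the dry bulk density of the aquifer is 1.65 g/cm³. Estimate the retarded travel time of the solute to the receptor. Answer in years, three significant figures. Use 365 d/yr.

K = 0.116 cm/s × 864 = 100.2 m/d
q = Ki = 100.2 × 0.0085 = 0.8519 m/d
v_s = q/n_e = 0.8519/0.27 = 3.155 m/d
Retardation R = 1 + ρ_b·K_d/n = 1 + 1.65×3.2/0.27 = 20.56
Contaminant velocity v_c = v/R = 3.155/20.56 = 0.1535 m/d
L = 1.84 km = 1840 m
t = L/v_c = 1840/0.1535 = 11990 d
   = 11990/365 = 32.8 yr

32.8 years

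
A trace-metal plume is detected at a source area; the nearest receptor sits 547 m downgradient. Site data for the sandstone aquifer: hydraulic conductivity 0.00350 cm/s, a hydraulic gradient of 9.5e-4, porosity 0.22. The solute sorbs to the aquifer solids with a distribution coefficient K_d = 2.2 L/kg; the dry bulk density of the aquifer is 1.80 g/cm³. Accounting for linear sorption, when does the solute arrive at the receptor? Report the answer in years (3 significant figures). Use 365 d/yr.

K = 0.00350 cm/s × 864 = 3.024 m/d
Darcy flux q = K·i = 3.024 × 9.5e-4 = 0.002873 m/d
Seepage velocity v = q / n = 0.002873 / 0.22 = 0.01306 m/d
Retardation R = 1 + ρ_b·K_d/n = 1 + 1.80×2.2/0.22 = 19.00
Contaminant velocity v_c = v/R = 0.01306/19.00 = 6.873e-4 m/d
t = L/v_c = 547/6.873e-4 = 795900 d
   = 795900/365 = 2180 yr

2180 years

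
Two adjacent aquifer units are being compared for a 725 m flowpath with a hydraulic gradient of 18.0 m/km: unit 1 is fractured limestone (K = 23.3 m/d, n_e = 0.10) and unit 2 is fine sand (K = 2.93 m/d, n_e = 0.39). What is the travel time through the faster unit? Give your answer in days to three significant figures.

173 days

Unit 1 (fractured limestone): v = 23.3×0.018/0.10 = 4.194 m/d, t = 725/4.194 = 172.9 d
Unit 2 (fine sand): v = 2.93×0.018/0.39 = 0.1352 m/d, t = 725/0.1352 = 5361 d
Faster unit: t = 173 d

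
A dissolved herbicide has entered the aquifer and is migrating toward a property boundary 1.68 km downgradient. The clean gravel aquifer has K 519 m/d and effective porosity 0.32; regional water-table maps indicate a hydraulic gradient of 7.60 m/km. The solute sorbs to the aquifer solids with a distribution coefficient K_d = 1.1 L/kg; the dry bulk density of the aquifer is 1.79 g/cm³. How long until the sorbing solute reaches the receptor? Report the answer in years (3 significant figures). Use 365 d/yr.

q = Ki = 519 × 0.0076 = 3.944 m/d
Seepage velocity v = q / n = 3.944 / 0.32 = 12.33 m/d
Retardation R = 1 + ρ_b·K_d/n = 1 + 1.79×1.1/0.32 = 7.153
Contaminant velocity v_c = v/R = 12.33/7.153 = 1.723 m/d
L = 1.68 km = 1680 m
t = L/v_c = 1680/1.723 = 974.9 d
   = 974.9/365 = 2.67 yr

2.67 years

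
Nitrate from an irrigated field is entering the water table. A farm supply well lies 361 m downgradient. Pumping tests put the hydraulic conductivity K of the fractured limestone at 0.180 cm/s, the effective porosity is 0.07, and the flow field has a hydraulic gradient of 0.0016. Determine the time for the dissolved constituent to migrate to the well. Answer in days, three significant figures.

K = 0.180 cm/s × 864 = 155.5 m/d
q = Ki = 155.5 × 0.0016 = 0.2488 m/d
Average linear velocity = 0.2488 / 0.07 = 3.555 m/d
t = L / v = 361 / 3.555 = 101.6 d

102 days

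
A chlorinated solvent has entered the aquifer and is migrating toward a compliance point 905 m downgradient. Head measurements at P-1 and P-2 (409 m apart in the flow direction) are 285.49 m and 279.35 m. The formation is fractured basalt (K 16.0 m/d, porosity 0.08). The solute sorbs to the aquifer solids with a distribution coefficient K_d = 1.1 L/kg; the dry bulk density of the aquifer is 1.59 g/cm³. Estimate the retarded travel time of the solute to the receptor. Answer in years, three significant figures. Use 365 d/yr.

Hydraulic gradient i = (285.49 − 279.35) / 409 = 6.14 / 409 = 0.01501
Specific discharge q = 16.0 × 0.01501 = 0.2402 m/d
Seepage velocity v = q / n = 0.2402 / 0.08 = 3.002 m/d
Retardation R = 1 + ρ_b·K_d/n = 1 + 1.59×1.1/0.08 = 22.86
Contaminant velocity v_c = v/R = 3.002/22.86 = 0.1313 m/d
t = L/v_c = 905/0.1313 = 6891 d
   = 6891/365 = 18.9 yr

18.9 years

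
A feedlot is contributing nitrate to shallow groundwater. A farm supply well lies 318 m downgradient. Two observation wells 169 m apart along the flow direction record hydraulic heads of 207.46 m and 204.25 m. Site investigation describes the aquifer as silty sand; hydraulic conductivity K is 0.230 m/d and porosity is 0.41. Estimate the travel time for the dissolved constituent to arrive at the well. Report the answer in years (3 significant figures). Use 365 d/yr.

81.8 years

Hydraulic gradient i = (207.46 − 204.25) / 169 = 3.21 / 169 = 0.01899
Darcy flux q = K·i = 0.230 × 0.01899 = 0.004369 m/d
Seepage velocity v = q / n = 0.004369 / 0.41 = 0.01066 m/d
t = L / v = 318 / 0.01066 = 29840 d
   = 29840 / 365 = 81.8 yr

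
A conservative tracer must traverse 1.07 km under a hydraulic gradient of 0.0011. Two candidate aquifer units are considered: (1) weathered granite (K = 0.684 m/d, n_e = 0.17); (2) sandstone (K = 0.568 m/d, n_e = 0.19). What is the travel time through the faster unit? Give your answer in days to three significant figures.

Unit 1 (weathered granite): v = 0.684×0.0011/0.17 = 0.004426 m/d, t = 1070/0.004426 = 241800 d
Unit 2 (sandstone): v = 0.568×0.0011/0.19 = 0.003288 m/d, t = 1070/0.003288 = 325400 d
Faster unit: t = 242000 d

242000 days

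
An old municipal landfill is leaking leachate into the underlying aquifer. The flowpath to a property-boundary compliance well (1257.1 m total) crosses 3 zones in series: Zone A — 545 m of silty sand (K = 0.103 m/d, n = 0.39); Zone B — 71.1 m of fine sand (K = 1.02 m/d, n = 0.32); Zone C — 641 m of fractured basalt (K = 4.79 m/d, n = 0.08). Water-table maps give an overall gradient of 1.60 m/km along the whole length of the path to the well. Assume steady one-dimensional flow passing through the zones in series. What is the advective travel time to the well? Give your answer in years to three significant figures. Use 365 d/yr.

For zones in series the flux q is common to all zones; the equivalent conductivity is the harmonic (thickness-weighted) mean, K_eq = L_total / Σ(L_j/K_j).
Σ(L/K) = 545/0.103 + 71.1/1.02 + 641/4.79 = 5291 + 69.71 + 133.8 = 5495 d
K_eq = L_total / Σ(L/K) = 1257.1 / 5495 = 0.2288 m/d
q = K_eq · i = 0.2288 × 0.0016 = 3.660e-4 m/d (same in every zone)
Zone A: v = q/n = 3.660e-4/0.39 = 9.386e-4 m/d → t_A = 545/9.386e-4 = 580700 d
Zone B: v = q/n = 3.660e-4/0.32 = 0.001144 m/d → t_B = 71.1/0.001144 = 62160 d
Zone C: v = q/n = 3.660e-4/0.08 = 0.004576 m/d → t_C = 641/0.004576 = 140100 d
Total t = 580700 + 62160 + 140100 = 782900 d
   = 782900 / 365 = 2140 yr

2140 years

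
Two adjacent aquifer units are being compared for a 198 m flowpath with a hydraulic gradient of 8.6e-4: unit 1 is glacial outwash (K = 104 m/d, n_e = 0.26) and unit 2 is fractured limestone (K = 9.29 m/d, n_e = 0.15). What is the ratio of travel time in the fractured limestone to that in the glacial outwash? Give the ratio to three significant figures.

Unit 1 (glacial outwash): v = 104×8.6e-4/0.26 = 0.3440 m/d, t = 198/0.3440 = 575.6 d
Unit 2 (fractured limestone): v = 9.29×8.6e-4/0.15 = 0.05326 m/d, t = 198/0.05326 = 3717 d
t(fractured limestone) / t(glacial outwash) = 3717/575.6 = 6.46

6.46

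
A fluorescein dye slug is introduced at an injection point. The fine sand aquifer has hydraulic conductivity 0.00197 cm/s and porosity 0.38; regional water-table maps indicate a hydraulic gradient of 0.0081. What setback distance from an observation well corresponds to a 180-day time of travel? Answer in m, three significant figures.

K = 0.00197 cm/s × 864 = 1.702 m/d
Specific discharge q = 1.702 × 0.0081 = 0.01379 m/d
Seepage velocity v = q / n = 0.01379 / 0.38 = 0.03628 m/d
L = v × T = 0.03628 × 180 = 6.531 m

6.53 m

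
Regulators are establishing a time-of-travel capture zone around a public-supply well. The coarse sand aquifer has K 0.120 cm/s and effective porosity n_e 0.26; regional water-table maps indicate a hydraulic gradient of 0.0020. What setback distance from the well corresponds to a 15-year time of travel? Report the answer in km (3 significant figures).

4.37 km

K = 0.120 cm/s × 864 = 103.7 m/d
q = Ki = 103.7 × 0.0020 = 0.2074 m/d
v_s = q/n_e = 0.2074/0.26 = 0.7975 m/d
T = 15 yr × 365 = 5475 d
L = v × T = 0.7975 × 5475 = 4367 m
   = 4.37 km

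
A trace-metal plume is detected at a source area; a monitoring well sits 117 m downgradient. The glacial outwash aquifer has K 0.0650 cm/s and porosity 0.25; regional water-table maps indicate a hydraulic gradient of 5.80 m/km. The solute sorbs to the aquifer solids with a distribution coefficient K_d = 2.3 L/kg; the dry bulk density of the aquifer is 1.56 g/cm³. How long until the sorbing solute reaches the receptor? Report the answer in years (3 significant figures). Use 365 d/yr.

3.78 years

K = 0.0650 cm/s × 864 = 56.16 m/d
Darcy flux q = K·i = 56.16 × 0.0058 = 0.3257 m/d
Average linear velocity = 0.3257 / 0.25 = 1.303 m/d
Retardation R = 1 + ρ_b·K_d/n = 1 + 1.56×2.3/0.25 = 15.35
Contaminant velocity v_c = v/R = 1.303/15.35 = 0.08487 m/d
t = L/v_c = 117/0.08487 = 1379 d
   = 1379/365 = 3.78 yr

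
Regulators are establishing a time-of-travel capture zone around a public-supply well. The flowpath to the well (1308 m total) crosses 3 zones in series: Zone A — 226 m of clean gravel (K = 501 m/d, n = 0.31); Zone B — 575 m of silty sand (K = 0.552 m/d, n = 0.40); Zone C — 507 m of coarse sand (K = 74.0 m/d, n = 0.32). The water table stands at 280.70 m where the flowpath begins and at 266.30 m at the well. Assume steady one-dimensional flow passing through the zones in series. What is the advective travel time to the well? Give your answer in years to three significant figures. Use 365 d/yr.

92.3 years

Total head drop ΔH = 280.70 − 266.30 = 14.40 m
Continuity: the same q passes through each zone, so ΔH = q·Σ(L_j/K_j) — the zones act as resistances in series.
Σ(L/K) = 226/501 + 575/0.552 + 507/74.0 = 0.4511 + 1042 + 6.851 = 1049 d
q = ΔH / Σ(L/K) = 14.40 / 1049 = 0.01373 m/d (same in every zone)
Zone A: v = q/n = 0.01373/0.31 = 0.04428 m/d → t_A = 226/0.04428 = 5104 d
Zone B: v = q/n = 0.01373/0.40 = 0.03432 m/d → t_B = 575/0.03432 = 16750 d
Zone C: v = q/n = 0.01373/0.32 = 0.04290 m/d → t_C = 507/0.04290 = 11820 d
Total t = 5104 + 16750 + 11820 = 33680 d
   = 33680 / 365 = 92.3 yr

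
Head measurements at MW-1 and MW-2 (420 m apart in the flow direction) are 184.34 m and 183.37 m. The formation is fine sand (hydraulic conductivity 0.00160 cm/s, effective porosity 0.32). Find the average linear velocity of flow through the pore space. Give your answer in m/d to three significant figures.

0.00998 m/d

Hydraulic gradient i = (184.34 − 183.37) / 420 = 0.97 / 420 = 0.002310
K = 0.00160 cm/s × 864 = 1.382 m/d
Darcy flux q = K·i = 1.382 × 0.002310 = 0.003193 m/d
v_s = q/n_e = 0.003193/0.32 = 0.009977 m/d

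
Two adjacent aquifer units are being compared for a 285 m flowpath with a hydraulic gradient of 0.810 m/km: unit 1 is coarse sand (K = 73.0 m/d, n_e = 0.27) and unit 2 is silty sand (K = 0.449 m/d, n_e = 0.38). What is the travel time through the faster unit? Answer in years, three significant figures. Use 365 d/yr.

3.57 years

Unit 1 (coarse sand): v = 73.0×8.1e-4/0.27 = 0.2190 m/d, t = 285/0.2190 = 1301 d
Unit 2 (silty sand): v = 0.449×8.1e-4/0.38 = 9.571e-4 m/d, t = 285/9.571e-4 = 297800 d
Faster: 1301 d / 365 = 3.57 yr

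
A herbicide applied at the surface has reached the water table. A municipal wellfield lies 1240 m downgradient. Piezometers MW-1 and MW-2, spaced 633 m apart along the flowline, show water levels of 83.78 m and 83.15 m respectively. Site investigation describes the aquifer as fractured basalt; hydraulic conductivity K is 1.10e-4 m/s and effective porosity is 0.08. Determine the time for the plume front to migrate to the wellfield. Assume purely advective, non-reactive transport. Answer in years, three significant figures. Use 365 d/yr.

28.7 years

Hydraulic gradient i = (83.78 − 83.15) / 633 = 0.63 / 633 = 9.953e-4
K = 1.10e-4 m/s × 86400 s/d = 9.504 m/d
Specific discharge q = 9.504 × 9.953e-4 = 0.009459 m/d
Average linear velocity = 0.009459 / 0.08 = 0.1182 m/d
t = L / v = 1240 / 0.1182 = 10490 d
   = 10490 / 365 = 28.7 yr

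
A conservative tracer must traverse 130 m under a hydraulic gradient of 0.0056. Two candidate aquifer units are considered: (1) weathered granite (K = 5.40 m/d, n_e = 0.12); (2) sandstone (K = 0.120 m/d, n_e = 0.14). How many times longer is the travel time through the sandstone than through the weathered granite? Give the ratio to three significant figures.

Unit 1 (weathered granite): v = 5.40×0.0056/0.12 = 0.2520 m/d, t = 130/0.2520 = 515.9 d
Unit 2 (sandstone): v = 0.120×0.0056/0.14 = 0.004800 m/d, t = 130/0.004800 = 27080 d
t(sandstone) / t(weathered granite) = 27080/515.9 = 52.5

52.5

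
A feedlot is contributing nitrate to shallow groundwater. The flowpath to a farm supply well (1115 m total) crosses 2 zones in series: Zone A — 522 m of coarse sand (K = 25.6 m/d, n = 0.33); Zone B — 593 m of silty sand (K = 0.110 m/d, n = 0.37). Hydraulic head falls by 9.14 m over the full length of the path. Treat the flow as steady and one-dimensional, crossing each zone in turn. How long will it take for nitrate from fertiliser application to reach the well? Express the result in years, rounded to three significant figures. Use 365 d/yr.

Steady 1-D flow in series ⇒ the Darcy flux q is identical in every zone and the zone head losses add (resistances L/K in series).
Σ(L/K) = 522/25.6 + 593/0.110 = 20.39 + 5391 = 5411 d
q = ΔH / Σ(L/K) = 9.14 / 5411 = 0.001689 m/d (same in every zone)
Zone A: v = q/n = 0.001689/0.33 = 0.005118 m/d → t_A = 522/0.005118 = 102000 d
Zone B: v = q/n = 0.001689/0.37 = 0.004565 m/d → t_B = 593/0.004565 = 129900 d
Total t = 102000 + 129900 = 231900 d
   = 231900 / 365 = 635 yr

635 years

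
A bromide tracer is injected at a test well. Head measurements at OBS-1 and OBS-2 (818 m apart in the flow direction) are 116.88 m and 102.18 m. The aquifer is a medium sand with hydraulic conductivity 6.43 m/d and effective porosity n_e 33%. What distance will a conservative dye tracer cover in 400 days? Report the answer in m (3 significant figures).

Hydraulic gradient i = (116.88 − 102.18) / 818 = 14.70 / 818 = 0.01797
Darcy flux q = K·i = 6.43 × 0.01797 = 0.1156 m/d
v_s = q/n_e = 0.1156/0.33 = 0.3502 m/d
L = v × T = 0.3502 × 400 = 140.1 m

140 m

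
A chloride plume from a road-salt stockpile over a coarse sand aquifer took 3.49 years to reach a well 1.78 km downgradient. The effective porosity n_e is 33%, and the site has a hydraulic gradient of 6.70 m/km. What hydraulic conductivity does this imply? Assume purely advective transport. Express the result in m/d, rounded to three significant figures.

68.8 m/d

t = 3.49 years = 1274 d
L = 1.78 km = 1780 m
v = L / t = 1780 / 1274 = 1.397 m/d
K = v · n / i = 1.397 × 0.33 / 0.0067 = 68.8 m/d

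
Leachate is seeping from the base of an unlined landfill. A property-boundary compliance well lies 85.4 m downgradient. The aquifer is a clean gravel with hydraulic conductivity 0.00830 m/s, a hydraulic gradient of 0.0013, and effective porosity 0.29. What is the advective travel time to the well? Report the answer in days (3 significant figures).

K = 0.00830 m/s × 86400 s/d = 717.1 m/d
Specific discharge q = 717.1 × 0.0013 = 0.9323 m/d
v_s = q/n_e = 0.9323/0.29 = 3.215 m/d
t = L / v = 85.4 / 3.215 = 26.57 d

26.6 days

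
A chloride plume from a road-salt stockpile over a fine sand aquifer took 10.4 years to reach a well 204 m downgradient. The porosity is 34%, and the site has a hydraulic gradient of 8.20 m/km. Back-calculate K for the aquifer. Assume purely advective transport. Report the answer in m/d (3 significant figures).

2.23 m/d

t = 10.4 years = 3796 d
v = L / t = 204 / 3796 = 0.05374 m/d
K = v · n / i = 0.05374 × 0.34 / 0.0082 = 2.23 m/d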